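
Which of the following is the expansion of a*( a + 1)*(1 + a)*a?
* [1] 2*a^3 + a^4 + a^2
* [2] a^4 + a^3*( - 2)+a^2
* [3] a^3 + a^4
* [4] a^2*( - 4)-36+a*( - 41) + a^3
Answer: 1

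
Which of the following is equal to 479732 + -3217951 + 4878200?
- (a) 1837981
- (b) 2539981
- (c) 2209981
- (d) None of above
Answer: d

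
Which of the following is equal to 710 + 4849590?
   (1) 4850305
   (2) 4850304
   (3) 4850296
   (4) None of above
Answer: 4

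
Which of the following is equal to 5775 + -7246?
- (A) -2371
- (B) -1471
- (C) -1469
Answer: B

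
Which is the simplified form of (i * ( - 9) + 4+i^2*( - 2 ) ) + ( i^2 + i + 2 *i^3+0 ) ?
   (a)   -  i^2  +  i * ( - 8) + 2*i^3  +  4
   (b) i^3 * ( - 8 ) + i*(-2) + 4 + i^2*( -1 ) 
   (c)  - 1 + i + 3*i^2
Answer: a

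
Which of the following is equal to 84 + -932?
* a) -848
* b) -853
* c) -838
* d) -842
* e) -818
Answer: a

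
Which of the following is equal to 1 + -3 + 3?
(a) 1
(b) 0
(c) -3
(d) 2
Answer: a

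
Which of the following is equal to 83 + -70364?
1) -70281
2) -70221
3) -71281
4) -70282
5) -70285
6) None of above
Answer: 1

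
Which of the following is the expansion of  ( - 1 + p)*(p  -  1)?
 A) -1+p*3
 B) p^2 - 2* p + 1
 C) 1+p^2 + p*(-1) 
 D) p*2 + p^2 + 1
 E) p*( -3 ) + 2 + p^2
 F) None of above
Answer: B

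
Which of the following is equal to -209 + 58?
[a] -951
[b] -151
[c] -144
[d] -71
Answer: b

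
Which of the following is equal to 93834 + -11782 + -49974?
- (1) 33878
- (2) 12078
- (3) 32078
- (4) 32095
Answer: 3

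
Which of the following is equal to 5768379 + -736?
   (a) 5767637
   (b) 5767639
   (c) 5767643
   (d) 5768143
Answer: c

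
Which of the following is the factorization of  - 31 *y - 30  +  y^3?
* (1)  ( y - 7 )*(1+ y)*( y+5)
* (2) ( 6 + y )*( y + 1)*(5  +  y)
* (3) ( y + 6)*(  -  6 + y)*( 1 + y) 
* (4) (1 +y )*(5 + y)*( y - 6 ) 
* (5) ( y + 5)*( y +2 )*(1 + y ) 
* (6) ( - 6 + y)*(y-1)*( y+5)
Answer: 4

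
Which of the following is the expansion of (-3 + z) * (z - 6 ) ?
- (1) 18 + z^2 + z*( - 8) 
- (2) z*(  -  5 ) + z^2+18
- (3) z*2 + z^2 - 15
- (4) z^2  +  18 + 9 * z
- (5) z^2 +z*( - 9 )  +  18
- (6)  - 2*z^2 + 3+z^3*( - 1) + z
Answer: 5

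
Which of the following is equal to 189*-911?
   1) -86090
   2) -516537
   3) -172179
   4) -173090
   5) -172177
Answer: 3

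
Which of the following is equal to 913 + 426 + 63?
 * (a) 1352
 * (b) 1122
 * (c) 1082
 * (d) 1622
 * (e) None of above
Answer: e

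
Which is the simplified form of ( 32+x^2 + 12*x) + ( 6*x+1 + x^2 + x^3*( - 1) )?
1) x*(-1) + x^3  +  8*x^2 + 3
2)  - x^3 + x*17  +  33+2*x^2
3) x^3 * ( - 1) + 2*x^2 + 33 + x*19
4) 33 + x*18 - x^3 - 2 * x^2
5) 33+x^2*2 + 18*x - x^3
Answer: 5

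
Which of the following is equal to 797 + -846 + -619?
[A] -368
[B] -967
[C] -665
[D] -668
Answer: D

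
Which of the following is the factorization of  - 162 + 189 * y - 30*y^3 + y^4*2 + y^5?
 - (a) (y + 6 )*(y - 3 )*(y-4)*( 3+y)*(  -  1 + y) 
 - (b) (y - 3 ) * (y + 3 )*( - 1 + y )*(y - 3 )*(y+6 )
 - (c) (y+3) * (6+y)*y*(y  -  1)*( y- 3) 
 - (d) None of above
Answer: b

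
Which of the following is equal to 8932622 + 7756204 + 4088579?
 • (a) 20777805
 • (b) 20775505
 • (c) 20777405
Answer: c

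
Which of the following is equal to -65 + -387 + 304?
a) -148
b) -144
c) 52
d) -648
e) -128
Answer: a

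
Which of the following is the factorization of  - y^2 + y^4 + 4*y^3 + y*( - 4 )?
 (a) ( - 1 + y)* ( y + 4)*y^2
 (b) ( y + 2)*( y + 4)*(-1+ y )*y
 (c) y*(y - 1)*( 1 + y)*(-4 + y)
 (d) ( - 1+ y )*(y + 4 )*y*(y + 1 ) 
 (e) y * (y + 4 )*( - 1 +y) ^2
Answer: d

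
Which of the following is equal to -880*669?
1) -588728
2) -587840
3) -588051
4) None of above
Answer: 4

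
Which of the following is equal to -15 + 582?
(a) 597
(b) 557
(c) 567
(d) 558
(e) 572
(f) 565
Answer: c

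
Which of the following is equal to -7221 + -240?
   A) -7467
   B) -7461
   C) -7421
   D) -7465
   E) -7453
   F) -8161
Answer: B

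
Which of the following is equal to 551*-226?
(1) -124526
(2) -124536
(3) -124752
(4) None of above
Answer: 1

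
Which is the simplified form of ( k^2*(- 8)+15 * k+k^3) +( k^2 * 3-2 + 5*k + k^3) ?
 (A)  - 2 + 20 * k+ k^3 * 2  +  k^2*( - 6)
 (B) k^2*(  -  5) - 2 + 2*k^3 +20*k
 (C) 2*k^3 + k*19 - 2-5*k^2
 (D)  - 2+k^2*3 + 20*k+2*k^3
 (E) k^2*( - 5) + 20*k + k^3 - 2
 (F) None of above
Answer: B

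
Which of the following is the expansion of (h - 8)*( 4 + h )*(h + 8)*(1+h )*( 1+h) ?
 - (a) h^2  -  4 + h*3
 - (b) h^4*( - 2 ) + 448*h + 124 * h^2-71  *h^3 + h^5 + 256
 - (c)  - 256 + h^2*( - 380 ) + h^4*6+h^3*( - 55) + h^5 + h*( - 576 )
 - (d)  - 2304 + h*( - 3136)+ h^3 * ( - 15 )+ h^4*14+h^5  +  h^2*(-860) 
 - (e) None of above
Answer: c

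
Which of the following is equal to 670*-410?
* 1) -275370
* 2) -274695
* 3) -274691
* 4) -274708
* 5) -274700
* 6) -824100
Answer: 5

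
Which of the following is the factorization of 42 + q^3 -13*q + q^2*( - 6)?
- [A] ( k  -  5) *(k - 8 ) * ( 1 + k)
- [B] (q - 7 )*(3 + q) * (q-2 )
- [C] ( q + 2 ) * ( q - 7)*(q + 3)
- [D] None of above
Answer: B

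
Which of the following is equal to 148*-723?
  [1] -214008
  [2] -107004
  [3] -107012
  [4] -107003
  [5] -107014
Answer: 2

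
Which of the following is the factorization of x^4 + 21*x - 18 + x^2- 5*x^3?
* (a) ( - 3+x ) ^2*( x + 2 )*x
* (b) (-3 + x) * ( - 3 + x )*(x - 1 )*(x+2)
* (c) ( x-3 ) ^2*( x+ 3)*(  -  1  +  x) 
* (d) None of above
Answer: b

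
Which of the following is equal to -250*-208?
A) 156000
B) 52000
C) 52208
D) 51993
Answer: B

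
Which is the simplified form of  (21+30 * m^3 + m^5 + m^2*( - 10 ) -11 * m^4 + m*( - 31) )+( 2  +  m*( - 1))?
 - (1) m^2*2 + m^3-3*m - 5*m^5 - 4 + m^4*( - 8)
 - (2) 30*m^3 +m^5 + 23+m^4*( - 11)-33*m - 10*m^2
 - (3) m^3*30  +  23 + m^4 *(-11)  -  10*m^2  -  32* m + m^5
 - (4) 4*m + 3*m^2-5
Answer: 3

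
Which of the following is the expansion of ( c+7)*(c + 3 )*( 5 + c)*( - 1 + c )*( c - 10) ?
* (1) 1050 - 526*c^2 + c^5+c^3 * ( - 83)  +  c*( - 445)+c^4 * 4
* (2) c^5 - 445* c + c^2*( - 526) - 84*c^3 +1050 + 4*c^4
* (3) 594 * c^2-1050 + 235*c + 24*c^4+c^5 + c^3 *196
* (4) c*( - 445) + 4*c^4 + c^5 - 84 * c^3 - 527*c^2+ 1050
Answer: 2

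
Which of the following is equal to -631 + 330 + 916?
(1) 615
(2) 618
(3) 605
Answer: 1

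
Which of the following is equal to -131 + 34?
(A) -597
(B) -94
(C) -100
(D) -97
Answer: D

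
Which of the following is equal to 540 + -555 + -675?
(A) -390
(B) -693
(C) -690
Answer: C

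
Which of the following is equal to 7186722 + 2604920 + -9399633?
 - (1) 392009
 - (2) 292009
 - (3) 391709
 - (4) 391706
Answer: 1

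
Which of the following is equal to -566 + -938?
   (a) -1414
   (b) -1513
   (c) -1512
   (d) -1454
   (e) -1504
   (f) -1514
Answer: e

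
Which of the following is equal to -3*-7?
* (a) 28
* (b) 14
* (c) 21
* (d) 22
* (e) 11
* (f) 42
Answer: c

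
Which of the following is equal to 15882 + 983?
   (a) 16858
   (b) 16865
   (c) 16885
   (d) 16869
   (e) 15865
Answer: b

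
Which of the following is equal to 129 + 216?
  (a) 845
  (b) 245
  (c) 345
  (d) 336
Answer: c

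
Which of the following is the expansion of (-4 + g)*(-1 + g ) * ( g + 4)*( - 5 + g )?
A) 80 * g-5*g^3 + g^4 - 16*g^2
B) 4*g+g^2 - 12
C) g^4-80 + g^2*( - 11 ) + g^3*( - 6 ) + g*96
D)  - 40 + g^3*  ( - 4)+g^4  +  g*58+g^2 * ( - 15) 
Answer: C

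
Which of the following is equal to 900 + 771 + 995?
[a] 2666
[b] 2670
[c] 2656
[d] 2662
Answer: a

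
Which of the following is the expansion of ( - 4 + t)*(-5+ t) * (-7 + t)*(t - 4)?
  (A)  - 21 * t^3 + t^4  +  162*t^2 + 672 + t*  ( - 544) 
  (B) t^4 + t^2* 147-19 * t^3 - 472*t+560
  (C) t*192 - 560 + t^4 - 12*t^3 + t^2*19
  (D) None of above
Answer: D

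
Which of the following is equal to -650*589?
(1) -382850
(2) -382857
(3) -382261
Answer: 1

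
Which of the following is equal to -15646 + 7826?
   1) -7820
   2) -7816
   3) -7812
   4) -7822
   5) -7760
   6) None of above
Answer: 1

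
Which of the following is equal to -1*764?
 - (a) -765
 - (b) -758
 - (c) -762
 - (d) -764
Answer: d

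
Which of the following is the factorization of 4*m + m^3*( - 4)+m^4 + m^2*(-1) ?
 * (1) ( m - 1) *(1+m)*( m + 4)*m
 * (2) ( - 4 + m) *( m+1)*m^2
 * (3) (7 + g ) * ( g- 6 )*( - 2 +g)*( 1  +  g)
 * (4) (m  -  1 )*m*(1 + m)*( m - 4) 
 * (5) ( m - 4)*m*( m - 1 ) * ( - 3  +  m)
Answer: 4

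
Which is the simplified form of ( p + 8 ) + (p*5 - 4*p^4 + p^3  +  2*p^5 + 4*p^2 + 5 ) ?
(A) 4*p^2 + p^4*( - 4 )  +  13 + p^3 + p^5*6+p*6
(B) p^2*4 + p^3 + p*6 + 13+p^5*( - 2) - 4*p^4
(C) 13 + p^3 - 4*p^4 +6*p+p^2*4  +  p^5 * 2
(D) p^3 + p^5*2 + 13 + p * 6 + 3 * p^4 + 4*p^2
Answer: C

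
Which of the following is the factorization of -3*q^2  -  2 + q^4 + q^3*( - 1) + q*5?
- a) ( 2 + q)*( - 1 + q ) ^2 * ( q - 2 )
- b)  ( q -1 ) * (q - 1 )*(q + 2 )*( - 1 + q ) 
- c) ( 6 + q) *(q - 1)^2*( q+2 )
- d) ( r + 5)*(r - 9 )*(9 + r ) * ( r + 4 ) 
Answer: b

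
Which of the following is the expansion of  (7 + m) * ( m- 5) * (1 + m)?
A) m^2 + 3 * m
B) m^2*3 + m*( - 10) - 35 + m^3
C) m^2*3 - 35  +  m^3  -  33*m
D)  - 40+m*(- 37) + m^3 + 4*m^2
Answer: C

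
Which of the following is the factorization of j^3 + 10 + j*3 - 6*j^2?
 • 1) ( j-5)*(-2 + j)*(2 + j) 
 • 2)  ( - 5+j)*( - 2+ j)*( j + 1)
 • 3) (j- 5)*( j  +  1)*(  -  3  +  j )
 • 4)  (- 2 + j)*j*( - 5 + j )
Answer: 2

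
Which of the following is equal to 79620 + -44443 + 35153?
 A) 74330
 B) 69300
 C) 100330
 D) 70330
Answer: D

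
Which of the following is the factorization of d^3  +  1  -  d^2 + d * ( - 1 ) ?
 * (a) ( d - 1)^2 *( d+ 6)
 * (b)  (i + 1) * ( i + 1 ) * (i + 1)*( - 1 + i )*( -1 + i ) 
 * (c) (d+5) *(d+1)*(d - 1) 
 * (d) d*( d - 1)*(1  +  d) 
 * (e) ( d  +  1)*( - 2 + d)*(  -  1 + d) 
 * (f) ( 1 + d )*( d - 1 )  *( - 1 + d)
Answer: f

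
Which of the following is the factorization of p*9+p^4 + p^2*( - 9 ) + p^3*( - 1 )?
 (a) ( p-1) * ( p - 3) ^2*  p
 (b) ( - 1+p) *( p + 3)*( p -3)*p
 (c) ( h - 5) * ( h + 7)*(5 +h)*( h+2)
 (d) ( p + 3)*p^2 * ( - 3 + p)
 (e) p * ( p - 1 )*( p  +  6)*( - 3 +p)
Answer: b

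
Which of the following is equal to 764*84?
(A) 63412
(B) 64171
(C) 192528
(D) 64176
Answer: D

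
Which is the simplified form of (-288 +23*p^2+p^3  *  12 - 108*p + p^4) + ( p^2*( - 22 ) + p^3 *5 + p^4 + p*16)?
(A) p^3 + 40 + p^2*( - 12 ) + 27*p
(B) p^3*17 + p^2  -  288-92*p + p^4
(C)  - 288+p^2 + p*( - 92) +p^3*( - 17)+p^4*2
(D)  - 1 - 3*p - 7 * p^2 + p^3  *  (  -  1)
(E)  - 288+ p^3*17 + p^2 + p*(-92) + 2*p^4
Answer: E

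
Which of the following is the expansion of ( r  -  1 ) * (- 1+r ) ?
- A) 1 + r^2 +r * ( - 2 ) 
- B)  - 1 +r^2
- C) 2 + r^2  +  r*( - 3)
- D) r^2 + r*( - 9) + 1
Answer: A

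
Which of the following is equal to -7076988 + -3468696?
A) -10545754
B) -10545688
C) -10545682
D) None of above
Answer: D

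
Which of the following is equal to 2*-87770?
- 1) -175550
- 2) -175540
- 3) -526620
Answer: 2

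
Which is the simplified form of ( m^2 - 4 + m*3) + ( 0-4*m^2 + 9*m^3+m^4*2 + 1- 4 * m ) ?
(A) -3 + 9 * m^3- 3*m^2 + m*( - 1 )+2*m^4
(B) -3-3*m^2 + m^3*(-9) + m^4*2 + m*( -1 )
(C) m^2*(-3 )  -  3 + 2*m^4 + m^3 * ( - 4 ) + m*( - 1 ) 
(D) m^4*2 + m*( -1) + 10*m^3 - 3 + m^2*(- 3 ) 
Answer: A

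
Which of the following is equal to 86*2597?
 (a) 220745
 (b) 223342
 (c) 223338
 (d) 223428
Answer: b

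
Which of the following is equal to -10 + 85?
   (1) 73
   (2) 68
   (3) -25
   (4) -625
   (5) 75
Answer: 5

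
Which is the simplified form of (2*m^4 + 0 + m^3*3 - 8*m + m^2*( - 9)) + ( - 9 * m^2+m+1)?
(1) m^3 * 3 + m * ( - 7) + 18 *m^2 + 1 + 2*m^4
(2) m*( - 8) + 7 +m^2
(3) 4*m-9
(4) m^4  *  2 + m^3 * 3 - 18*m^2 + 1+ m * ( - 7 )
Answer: 4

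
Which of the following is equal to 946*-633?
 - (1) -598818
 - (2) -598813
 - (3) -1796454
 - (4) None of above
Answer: 1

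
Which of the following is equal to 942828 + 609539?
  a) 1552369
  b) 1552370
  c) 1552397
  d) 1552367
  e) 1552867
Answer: d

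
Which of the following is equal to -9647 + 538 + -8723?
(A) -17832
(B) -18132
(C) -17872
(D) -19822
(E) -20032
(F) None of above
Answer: A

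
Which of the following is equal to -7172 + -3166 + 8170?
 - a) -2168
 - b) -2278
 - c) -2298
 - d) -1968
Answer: a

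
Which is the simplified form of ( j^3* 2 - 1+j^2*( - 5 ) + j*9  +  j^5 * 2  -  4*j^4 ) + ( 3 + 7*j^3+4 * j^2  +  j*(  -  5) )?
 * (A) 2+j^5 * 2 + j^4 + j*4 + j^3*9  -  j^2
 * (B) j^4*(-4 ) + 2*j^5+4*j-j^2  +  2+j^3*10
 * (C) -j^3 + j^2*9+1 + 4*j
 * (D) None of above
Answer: D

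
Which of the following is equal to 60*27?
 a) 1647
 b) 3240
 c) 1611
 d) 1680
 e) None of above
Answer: e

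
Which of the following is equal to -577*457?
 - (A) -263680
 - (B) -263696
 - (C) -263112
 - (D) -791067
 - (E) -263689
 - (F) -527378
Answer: E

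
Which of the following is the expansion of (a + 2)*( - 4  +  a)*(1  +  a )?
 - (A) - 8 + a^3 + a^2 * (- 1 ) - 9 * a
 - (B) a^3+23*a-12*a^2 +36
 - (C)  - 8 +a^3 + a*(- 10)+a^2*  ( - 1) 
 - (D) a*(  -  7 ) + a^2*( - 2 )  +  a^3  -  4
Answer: C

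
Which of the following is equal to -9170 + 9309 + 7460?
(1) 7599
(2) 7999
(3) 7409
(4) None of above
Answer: 1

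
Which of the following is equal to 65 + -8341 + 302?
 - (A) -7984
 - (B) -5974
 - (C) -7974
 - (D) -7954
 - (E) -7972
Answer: C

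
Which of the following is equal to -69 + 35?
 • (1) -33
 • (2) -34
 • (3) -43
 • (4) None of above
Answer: 2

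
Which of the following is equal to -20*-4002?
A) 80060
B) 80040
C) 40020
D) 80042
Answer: B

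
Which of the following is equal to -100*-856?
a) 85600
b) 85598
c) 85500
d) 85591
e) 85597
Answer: a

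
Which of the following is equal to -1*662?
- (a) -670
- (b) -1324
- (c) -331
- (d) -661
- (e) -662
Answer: e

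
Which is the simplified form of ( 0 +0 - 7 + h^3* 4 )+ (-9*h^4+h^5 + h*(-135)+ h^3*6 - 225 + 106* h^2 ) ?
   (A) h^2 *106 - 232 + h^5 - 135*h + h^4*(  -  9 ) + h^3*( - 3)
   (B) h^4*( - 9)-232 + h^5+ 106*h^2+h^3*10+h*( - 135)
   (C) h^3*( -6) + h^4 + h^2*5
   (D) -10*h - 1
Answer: B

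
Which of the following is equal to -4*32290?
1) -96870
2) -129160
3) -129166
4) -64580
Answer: 2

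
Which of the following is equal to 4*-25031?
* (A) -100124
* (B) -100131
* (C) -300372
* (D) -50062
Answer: A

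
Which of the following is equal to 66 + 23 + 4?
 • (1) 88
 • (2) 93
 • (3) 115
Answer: 2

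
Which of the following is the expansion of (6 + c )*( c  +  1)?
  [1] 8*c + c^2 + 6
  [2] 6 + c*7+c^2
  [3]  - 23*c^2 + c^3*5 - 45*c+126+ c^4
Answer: 2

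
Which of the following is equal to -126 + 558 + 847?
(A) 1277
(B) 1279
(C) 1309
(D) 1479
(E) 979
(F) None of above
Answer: B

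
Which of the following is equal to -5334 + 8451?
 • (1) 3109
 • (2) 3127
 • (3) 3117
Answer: 3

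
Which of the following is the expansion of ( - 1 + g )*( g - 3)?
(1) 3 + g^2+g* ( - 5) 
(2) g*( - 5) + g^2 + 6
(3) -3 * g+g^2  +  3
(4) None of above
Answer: 4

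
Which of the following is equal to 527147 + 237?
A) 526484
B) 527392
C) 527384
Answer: C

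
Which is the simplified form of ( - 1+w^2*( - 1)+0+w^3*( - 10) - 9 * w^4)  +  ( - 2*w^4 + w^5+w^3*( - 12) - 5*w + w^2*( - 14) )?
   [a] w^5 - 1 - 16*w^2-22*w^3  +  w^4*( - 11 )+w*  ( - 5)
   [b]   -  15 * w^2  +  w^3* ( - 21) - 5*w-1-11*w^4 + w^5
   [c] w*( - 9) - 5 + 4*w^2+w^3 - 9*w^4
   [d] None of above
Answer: d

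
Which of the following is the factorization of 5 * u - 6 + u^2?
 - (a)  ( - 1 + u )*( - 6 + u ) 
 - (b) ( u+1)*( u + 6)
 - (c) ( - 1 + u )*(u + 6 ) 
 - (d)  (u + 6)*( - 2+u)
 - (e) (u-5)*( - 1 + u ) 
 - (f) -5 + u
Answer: c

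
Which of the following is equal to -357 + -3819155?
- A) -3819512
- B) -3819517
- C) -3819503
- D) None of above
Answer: A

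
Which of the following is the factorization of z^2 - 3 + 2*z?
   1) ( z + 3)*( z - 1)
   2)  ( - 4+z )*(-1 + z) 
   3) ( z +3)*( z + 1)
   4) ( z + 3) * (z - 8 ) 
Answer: 1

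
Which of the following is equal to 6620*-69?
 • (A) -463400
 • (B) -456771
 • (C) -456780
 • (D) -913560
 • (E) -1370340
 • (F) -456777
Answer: C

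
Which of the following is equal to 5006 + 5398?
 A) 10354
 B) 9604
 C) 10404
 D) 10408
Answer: C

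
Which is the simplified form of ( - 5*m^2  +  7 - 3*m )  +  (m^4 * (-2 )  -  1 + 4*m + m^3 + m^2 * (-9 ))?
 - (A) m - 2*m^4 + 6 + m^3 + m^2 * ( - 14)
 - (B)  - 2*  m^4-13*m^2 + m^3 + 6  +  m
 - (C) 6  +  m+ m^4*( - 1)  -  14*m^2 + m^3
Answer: A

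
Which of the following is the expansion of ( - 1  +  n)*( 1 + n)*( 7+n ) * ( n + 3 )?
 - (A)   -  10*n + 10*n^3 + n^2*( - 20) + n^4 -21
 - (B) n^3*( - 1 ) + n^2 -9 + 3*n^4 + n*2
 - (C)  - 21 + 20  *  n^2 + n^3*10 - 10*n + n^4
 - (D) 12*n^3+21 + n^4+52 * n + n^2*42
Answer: C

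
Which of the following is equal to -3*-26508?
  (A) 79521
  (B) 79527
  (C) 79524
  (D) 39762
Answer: C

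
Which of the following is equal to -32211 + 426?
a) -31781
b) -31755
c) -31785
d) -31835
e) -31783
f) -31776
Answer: c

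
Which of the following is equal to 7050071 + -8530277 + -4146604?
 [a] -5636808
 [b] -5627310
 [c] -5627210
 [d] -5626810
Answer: d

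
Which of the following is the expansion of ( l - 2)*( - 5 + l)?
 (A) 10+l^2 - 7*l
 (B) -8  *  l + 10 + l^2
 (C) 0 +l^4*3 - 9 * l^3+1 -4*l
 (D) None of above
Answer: A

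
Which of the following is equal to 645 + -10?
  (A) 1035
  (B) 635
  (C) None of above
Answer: B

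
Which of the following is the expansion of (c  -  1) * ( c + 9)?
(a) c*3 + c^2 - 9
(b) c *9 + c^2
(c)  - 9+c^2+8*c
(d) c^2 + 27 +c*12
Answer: c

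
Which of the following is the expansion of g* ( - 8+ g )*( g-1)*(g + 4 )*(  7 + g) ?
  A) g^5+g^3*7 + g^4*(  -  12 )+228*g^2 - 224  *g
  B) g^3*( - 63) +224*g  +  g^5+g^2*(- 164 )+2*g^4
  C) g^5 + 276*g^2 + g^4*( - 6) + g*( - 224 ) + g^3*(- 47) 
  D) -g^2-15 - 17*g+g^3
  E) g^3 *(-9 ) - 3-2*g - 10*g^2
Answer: B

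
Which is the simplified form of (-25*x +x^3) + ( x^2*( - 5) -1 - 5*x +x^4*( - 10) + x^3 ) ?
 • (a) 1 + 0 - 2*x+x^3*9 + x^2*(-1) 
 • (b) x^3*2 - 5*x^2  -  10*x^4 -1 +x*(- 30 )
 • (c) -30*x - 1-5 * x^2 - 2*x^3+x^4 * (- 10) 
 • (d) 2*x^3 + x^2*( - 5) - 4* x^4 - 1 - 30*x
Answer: b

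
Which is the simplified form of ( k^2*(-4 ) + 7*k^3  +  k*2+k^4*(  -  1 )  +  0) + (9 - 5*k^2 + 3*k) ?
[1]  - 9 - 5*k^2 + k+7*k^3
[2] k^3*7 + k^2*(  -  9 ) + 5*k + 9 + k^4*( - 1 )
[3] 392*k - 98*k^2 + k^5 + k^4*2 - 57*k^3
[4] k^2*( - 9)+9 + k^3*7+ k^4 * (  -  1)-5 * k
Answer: 2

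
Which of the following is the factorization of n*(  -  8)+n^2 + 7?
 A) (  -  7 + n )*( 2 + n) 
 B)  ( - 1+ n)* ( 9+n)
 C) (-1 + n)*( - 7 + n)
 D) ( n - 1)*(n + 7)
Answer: C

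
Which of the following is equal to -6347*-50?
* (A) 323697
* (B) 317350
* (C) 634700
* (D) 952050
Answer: B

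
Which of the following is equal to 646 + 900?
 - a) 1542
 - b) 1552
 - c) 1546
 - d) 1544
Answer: c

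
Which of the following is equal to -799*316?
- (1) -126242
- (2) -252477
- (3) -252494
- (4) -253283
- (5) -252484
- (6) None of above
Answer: 5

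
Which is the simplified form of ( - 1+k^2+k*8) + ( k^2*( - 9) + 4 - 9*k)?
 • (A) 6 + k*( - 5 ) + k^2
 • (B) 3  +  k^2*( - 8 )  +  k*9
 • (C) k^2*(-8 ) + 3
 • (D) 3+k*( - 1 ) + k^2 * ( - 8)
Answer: D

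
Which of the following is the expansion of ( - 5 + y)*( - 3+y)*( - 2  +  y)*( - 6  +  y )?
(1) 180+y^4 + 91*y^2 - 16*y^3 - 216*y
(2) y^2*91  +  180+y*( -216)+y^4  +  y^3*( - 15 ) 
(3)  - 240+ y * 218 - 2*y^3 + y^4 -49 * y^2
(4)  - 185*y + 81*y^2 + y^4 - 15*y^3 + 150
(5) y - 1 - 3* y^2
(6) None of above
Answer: 1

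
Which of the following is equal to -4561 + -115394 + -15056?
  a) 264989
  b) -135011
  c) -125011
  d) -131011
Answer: b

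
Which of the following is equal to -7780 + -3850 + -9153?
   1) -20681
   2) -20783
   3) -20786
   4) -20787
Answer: 2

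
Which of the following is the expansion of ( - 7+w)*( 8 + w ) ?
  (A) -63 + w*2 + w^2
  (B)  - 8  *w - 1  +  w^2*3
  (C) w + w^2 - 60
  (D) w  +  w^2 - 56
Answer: D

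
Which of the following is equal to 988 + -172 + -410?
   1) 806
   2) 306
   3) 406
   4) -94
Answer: 3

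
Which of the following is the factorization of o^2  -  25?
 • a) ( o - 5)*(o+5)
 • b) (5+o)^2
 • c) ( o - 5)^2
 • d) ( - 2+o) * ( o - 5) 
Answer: a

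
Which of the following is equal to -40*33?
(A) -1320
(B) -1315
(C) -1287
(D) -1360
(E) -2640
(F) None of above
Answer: A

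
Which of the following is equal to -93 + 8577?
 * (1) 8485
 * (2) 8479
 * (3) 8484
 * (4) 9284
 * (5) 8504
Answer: 3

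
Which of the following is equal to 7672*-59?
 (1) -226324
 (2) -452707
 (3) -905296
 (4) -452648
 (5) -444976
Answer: 4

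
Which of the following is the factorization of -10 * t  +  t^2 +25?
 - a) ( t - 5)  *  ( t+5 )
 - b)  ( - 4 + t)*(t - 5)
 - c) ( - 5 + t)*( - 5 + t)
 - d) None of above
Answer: c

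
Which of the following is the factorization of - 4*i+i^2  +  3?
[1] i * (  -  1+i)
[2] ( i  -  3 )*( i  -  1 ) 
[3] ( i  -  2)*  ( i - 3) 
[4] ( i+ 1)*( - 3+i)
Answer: 2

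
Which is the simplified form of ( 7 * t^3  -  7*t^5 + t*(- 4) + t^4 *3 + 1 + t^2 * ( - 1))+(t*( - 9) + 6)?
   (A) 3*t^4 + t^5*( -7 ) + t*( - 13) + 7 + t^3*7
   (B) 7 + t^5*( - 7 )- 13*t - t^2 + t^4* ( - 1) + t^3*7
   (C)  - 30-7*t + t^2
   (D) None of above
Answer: D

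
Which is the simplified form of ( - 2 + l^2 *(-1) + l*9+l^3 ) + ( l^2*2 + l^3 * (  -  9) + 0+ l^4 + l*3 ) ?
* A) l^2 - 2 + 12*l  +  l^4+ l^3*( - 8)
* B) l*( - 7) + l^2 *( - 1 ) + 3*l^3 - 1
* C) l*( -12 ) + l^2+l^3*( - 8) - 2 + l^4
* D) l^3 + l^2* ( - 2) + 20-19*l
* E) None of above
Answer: A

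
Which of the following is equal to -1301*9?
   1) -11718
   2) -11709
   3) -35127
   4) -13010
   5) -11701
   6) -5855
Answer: 2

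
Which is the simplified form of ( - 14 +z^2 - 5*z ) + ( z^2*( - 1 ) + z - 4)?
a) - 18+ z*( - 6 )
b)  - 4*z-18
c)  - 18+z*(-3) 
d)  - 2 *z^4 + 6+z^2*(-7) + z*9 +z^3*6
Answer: b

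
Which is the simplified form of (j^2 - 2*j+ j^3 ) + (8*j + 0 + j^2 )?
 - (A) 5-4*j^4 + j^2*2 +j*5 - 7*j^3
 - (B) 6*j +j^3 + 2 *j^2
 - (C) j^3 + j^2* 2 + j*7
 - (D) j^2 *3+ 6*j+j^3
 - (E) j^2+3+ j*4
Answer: B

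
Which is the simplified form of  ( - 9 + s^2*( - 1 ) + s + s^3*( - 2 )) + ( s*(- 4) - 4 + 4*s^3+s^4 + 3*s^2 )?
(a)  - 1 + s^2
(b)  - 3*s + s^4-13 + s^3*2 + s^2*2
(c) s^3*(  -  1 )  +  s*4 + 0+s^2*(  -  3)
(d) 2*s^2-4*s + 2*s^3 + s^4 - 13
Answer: b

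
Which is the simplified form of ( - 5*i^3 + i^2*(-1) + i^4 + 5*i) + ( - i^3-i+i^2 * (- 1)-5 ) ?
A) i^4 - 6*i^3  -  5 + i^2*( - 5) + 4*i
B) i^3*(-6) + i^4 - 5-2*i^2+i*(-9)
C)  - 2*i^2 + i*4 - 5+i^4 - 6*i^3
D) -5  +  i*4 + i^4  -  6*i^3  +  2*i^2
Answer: C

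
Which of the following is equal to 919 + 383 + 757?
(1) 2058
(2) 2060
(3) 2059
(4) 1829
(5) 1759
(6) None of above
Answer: 3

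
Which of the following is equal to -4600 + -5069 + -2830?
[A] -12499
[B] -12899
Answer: A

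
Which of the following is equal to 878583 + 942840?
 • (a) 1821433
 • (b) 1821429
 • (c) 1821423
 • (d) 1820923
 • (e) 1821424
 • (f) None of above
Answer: c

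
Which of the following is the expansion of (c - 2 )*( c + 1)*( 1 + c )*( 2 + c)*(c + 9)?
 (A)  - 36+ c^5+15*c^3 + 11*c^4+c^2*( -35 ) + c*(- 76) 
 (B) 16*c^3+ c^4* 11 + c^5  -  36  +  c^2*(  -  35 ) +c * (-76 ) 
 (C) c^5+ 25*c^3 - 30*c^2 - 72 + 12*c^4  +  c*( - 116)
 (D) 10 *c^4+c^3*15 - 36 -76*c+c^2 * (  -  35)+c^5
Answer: A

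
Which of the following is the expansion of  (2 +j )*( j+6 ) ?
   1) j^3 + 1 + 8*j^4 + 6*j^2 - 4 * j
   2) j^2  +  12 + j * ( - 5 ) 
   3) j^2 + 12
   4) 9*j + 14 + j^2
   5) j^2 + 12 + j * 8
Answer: 5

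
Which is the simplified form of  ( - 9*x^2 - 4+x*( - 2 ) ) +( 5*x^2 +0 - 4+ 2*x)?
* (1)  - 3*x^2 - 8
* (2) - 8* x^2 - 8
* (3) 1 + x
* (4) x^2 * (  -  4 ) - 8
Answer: 4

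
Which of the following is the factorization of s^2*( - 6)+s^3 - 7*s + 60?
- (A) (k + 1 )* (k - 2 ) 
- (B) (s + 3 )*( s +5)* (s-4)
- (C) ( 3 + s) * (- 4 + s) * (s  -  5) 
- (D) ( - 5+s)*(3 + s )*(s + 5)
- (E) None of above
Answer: C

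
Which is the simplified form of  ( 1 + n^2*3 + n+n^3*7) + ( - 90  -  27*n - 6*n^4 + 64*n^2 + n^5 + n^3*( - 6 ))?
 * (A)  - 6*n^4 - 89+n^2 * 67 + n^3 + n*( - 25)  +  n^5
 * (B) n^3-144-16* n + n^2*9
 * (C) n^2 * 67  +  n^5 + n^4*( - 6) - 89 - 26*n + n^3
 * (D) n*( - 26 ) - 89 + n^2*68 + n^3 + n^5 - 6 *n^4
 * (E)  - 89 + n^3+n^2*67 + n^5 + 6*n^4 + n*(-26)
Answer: C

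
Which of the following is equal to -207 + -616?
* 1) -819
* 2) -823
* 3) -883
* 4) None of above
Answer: 2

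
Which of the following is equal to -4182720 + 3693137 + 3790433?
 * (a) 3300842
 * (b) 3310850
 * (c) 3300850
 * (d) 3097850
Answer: c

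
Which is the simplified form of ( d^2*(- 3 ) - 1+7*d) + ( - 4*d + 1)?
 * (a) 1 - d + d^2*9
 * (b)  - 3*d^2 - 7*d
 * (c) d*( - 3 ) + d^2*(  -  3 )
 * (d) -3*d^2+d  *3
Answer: d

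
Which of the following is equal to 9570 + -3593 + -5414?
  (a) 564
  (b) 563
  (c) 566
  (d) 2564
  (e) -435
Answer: b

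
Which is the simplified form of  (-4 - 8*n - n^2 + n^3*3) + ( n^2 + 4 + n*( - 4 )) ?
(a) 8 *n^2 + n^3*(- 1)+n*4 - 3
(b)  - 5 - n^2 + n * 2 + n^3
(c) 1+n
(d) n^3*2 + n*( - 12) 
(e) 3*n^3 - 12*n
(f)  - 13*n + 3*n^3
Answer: e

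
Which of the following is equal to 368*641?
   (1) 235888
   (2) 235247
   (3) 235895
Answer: 1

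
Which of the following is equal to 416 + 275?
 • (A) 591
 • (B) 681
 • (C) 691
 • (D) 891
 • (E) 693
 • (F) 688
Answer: C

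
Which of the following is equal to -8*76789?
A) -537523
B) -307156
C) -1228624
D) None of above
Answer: D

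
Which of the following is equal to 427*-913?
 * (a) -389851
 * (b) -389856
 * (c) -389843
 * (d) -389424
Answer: a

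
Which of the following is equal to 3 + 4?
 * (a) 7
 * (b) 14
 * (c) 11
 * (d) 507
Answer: a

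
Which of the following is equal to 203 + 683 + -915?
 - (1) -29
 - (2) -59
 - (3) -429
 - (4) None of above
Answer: 1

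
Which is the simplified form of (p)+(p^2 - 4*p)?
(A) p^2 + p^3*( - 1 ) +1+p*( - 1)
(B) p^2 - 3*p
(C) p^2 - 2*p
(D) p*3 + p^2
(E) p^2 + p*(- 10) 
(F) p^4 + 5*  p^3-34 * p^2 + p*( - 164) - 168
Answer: B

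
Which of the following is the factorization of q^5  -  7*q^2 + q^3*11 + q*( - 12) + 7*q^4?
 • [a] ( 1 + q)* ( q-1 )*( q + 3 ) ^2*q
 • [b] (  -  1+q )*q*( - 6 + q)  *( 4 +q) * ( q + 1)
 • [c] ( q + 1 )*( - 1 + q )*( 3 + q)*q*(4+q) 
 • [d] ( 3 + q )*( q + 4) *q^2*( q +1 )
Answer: c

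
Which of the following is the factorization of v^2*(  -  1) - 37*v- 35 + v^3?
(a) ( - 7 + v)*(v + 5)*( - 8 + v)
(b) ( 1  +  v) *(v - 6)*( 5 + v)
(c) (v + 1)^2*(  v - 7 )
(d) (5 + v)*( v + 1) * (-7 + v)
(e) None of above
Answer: d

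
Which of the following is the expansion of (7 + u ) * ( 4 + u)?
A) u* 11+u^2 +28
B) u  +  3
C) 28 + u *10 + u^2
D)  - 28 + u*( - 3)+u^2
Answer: A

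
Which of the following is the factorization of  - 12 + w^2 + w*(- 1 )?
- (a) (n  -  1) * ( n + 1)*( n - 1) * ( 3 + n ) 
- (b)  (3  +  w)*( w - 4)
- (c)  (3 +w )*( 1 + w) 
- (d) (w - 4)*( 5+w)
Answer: b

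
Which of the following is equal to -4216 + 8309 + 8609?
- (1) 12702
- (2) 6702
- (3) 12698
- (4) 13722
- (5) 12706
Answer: 1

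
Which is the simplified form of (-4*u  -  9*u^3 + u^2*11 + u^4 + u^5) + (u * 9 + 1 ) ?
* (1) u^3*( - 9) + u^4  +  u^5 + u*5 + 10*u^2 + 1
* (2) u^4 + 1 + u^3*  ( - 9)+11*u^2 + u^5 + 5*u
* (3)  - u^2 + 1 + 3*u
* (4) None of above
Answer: 2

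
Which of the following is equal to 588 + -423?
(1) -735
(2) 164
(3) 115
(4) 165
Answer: 4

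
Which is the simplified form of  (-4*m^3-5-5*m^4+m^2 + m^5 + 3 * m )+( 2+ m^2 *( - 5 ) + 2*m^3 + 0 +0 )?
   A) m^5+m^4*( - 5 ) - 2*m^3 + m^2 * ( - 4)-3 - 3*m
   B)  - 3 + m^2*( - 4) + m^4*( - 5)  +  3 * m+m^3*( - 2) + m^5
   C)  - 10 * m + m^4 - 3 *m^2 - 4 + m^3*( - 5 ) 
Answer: B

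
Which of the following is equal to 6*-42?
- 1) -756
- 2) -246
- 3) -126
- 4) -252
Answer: 4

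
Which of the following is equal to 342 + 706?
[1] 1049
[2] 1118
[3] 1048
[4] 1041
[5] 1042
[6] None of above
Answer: 3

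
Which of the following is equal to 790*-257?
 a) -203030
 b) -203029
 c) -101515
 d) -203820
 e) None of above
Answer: a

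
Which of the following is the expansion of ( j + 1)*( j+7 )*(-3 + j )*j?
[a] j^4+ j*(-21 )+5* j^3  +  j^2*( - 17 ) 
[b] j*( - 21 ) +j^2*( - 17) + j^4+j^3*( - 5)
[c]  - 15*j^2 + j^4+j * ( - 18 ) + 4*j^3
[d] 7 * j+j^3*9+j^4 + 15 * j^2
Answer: a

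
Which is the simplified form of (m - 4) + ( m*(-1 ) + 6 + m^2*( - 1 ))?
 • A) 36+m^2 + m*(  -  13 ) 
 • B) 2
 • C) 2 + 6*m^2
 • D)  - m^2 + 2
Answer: D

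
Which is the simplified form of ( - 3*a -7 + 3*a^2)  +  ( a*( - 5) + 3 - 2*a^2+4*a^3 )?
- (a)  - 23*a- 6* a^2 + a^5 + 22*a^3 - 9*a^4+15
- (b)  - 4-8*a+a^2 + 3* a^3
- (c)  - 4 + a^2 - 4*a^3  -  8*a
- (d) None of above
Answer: d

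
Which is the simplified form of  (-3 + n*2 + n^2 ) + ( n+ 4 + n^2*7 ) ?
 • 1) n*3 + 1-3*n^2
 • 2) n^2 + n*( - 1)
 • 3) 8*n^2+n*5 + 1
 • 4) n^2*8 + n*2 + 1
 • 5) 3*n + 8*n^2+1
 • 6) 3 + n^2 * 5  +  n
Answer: 5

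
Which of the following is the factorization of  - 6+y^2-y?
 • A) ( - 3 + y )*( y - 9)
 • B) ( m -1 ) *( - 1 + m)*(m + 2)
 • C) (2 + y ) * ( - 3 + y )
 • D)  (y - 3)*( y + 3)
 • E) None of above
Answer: C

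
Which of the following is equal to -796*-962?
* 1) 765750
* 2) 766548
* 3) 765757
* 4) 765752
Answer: 4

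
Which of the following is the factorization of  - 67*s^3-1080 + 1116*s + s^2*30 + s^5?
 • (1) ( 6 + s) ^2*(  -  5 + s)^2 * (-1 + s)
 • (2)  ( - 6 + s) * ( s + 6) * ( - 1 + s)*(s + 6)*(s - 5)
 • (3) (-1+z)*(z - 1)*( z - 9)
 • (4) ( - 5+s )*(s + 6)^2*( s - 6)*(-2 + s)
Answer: 2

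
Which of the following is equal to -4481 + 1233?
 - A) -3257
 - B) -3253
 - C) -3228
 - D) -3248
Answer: D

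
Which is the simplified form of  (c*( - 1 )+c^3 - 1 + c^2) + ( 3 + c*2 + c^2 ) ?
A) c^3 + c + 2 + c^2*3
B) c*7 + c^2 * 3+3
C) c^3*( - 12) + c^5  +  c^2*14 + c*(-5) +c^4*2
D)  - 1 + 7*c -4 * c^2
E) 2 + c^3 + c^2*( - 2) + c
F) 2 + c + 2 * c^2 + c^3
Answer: F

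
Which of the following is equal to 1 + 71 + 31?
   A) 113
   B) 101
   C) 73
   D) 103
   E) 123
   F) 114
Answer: D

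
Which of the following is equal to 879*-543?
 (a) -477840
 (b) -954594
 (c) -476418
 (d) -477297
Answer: d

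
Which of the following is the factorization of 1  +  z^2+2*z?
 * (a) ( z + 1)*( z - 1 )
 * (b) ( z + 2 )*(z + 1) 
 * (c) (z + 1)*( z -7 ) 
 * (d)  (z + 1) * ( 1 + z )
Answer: d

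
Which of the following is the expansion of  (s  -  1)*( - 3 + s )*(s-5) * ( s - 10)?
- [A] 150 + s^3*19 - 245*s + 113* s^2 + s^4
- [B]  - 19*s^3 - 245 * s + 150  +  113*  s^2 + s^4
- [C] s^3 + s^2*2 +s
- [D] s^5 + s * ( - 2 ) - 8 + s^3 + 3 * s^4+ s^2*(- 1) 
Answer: B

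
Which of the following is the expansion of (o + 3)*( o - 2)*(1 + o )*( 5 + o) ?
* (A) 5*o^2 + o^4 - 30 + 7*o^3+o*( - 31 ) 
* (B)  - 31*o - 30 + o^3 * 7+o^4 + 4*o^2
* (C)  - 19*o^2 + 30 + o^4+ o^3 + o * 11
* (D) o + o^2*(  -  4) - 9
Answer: A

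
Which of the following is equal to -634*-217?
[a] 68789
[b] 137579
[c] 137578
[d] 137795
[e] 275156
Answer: c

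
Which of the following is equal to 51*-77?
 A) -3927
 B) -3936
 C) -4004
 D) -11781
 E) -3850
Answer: A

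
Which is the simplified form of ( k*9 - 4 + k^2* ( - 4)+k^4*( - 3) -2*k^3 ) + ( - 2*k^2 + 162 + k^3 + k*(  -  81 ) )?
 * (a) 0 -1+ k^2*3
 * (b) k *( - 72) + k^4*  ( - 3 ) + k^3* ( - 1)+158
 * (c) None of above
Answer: c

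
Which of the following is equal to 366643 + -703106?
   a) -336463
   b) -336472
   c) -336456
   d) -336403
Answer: a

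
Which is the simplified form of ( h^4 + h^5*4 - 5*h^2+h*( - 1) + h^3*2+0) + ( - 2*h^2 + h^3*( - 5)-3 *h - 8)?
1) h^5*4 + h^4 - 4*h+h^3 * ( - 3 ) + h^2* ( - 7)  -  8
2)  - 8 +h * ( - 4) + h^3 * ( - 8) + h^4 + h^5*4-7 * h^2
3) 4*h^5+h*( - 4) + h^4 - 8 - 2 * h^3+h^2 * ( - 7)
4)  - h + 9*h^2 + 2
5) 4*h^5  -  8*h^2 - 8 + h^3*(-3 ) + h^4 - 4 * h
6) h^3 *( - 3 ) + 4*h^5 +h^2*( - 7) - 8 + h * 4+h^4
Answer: 1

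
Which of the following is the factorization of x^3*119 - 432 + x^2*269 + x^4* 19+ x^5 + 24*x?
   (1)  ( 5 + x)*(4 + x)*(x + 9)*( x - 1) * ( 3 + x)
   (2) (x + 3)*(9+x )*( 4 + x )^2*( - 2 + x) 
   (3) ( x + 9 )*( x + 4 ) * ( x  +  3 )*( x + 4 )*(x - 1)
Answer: 3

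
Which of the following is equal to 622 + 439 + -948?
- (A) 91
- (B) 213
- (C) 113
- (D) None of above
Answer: C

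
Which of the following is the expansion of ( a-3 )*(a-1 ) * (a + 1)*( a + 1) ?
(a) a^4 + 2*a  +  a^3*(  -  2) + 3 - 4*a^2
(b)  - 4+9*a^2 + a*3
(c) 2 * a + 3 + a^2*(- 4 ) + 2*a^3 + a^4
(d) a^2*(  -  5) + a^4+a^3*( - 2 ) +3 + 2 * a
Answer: a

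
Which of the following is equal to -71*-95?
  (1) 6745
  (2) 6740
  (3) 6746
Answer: 1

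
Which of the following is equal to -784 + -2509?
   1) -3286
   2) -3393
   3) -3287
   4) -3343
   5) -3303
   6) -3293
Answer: 6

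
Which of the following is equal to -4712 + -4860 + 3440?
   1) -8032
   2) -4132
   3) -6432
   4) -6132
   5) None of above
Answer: 4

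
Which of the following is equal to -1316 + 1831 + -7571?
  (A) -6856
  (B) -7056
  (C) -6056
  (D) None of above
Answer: B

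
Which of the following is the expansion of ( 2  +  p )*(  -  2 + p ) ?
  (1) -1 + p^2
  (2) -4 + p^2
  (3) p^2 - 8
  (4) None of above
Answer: 2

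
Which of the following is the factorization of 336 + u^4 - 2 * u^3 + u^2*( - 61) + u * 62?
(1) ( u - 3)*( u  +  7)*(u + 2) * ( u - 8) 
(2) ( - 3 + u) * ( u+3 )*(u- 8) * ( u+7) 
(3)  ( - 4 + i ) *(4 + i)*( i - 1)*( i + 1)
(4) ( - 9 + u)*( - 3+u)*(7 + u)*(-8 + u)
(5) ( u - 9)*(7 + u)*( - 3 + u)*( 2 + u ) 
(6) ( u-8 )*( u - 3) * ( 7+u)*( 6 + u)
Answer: 1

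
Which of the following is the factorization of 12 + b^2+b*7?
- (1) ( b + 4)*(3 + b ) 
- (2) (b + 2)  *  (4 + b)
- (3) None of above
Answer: 1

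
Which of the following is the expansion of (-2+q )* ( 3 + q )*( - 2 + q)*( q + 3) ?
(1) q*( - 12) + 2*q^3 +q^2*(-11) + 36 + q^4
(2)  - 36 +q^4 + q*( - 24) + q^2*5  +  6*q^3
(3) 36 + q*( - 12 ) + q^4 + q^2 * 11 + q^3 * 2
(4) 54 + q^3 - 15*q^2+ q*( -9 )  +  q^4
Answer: 1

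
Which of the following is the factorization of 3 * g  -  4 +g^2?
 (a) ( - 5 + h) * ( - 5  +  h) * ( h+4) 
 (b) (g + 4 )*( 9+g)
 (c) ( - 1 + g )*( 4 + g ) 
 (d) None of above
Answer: c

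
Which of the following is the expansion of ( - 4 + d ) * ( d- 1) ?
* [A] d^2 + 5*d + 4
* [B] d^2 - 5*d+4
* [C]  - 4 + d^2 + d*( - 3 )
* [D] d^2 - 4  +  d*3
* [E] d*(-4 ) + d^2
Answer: B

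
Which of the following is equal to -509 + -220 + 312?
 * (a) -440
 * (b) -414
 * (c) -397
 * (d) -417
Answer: d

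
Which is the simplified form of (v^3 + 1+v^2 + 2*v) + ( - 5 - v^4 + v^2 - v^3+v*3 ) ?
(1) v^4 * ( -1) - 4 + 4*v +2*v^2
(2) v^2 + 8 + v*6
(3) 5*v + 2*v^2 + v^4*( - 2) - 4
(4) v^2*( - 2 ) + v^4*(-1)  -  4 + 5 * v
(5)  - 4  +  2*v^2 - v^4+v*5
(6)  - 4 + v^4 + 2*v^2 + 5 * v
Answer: 5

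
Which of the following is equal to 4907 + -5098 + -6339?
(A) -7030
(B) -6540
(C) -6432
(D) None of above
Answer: D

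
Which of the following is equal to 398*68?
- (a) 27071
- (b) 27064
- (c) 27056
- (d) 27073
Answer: b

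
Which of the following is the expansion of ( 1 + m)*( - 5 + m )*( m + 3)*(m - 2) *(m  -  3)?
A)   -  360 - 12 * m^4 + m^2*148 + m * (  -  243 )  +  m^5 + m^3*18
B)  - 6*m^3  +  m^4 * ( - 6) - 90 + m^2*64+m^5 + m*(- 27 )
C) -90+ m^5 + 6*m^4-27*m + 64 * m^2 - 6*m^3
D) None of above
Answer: B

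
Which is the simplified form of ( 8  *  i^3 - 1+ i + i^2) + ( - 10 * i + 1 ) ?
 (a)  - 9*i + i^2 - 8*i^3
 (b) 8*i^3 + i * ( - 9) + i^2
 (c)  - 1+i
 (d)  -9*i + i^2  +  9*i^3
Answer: b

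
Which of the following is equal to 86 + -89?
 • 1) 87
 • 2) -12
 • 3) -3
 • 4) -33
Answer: 3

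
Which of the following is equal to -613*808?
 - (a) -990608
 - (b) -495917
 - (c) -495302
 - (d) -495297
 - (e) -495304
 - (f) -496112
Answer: e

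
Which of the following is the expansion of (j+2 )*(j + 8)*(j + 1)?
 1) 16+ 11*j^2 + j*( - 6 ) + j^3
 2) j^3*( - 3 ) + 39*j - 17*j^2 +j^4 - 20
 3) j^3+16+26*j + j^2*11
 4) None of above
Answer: 3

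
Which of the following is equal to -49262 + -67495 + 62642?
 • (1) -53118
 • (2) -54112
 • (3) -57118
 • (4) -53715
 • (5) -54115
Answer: 5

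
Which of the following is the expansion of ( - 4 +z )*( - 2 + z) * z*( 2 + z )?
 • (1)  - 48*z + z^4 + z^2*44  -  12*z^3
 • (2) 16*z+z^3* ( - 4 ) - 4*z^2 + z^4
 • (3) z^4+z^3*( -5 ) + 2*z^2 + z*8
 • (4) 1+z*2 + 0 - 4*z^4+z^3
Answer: 2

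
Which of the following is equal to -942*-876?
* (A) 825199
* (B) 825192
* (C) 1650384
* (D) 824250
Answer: B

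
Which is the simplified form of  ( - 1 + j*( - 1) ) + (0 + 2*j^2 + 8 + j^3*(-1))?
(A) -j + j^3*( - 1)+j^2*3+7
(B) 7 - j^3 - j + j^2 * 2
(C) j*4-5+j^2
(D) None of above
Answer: B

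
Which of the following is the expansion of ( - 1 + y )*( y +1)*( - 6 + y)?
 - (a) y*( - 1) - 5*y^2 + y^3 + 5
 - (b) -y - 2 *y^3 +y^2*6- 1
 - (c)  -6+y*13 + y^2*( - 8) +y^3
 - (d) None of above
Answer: d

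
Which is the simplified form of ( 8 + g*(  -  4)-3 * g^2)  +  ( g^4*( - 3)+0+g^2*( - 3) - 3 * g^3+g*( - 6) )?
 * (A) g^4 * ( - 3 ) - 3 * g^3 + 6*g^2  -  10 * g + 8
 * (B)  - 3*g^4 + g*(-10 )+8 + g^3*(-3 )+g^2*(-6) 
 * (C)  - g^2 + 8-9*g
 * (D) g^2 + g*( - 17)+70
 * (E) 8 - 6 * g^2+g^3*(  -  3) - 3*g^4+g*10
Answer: B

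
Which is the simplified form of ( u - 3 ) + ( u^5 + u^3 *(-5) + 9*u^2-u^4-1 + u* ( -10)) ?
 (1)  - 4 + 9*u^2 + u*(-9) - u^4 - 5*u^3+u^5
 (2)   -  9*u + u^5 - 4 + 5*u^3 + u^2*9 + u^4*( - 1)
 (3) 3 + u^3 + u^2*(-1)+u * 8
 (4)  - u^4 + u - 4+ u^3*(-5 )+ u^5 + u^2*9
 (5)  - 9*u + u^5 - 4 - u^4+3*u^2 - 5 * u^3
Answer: 1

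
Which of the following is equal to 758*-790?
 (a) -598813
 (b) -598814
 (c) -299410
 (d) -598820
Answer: d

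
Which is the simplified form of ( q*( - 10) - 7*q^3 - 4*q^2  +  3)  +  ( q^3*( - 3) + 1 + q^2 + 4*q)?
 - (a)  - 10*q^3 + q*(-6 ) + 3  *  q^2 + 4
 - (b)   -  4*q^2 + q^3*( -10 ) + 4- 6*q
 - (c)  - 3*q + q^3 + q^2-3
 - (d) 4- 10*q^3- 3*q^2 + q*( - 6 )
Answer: d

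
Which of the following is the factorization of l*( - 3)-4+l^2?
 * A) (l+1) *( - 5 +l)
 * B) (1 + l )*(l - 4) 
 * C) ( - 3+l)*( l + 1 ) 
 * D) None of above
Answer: B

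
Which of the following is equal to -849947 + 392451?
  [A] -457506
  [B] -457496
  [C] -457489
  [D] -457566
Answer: B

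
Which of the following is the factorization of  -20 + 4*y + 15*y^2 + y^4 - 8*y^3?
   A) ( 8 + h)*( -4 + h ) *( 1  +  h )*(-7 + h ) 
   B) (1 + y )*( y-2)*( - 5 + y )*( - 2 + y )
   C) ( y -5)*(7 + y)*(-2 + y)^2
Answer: B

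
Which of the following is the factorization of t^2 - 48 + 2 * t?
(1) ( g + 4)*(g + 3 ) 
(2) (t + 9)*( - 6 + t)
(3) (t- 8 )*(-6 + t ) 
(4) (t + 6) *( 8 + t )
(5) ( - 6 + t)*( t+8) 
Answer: 5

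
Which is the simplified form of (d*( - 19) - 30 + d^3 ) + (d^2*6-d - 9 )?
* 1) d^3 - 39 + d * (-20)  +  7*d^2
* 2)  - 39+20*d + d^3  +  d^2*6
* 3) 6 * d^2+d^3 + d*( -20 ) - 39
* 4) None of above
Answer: 3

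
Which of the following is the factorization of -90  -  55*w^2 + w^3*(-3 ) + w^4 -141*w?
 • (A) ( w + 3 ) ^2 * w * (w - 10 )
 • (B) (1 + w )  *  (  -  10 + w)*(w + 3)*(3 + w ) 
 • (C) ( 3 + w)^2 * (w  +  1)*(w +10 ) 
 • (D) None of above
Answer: B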